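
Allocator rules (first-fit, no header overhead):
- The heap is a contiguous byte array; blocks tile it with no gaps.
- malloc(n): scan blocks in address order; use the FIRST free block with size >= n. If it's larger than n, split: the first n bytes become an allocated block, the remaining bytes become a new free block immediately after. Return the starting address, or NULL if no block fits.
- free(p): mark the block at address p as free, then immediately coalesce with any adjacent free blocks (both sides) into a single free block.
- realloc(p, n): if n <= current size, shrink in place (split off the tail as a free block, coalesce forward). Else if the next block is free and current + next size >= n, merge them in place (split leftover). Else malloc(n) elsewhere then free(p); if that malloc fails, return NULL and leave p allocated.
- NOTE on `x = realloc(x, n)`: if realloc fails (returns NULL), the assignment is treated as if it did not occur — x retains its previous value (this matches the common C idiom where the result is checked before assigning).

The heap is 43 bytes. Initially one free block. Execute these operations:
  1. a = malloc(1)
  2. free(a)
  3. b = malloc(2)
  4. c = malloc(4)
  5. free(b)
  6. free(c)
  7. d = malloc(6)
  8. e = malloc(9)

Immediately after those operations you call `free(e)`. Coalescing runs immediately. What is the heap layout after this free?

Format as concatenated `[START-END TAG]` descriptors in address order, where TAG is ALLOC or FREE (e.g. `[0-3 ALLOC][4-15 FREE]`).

Op 1: a = malloc(1) -> a = 0; heap: [0-0 ALLOC][1-42 FREE]
Op 2: free(a) -> (freed a); heap: [0-42 FREE]
Op 3: b = malloc(2) -> b = 0; heap: [0-1 ALLOC][2-42 FREE]
Op 4: c = malloc(4) -> c = 2; heap: [0-1 ALLOC][2-5 ALLOC][6-42 FREE]
Op 5: free(b) -> (freed b); heap: [0-1 FREE][2-5 ALLOC][6-42 FREE]
Op 6: free(c) -> (freed c); heap: [0-42 FREE]
Op 7: d = malloc(6) -> d = 0; heap: [0-5 ALLOC][6-42 FREE]
Op 8: e = malloc(9) -> e = 6; heap: [0-5 ALLOC][6-14 ALLOC][15-42 FREE]
free(e): e = 6 -> block [6-14 ALLOC]; mark free, coalesce with adjacent free neighbors -> [0-5 ALLOC][6-42 FREE]

Answer: [0-5 ALLOC][6-42 FREE]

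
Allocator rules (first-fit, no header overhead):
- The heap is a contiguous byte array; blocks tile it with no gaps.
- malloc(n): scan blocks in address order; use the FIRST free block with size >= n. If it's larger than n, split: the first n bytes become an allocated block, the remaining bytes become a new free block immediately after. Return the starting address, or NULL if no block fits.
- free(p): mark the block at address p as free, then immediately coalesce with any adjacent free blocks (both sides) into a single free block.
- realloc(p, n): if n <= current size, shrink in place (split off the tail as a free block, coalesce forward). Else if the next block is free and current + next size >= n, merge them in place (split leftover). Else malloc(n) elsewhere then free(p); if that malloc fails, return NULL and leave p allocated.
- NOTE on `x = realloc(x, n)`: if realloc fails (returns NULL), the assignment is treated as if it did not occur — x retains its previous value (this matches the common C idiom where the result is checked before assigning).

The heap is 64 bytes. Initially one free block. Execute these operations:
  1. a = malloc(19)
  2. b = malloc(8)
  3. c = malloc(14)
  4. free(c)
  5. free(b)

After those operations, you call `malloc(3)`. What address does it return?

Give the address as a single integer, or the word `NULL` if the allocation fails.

Answer: 19

Derivation:
Op 1: a = malloc(19) -> a = 0; heap: [0-18 ALLOC][19-63 FREE]
Op 2: b = malloc(8) -> b = 19; heap: [0-18 ALLOC][19-26 ALLOC][27-63 FREE]
Op 3: c = malloc(14) -> c = 27; heap: [0-18 ALLOC][19-26 ALLOC][27-40 ALLOC][41-63 FREE]
Op 4: free(c) -> (freed c); heap: [0-18 ALLOC][19-26 ALLOC][27-63 FREE]
Op 5: free(b) -> (freed b); heap: [0-18 ALLOC][19-63 FREE]
malloc(3): first-fit scan over [0-18 ALLOC][19-63 FREE] -> 19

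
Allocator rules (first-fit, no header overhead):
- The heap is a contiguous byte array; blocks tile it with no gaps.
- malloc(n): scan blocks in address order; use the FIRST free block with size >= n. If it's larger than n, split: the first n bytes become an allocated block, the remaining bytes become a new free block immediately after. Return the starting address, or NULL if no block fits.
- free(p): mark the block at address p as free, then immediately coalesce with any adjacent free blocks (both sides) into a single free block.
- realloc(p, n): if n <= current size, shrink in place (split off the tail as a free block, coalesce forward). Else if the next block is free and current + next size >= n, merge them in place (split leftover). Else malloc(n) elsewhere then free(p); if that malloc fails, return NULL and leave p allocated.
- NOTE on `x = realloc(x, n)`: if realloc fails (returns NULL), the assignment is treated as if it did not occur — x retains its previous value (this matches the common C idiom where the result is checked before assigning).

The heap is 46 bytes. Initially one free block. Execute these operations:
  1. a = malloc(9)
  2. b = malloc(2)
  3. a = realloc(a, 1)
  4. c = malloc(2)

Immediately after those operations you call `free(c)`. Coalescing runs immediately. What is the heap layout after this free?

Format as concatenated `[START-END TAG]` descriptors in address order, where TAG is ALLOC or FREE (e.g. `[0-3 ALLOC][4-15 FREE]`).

Answer: [0-0 ALLOC][1-8 FREE][9-10 ALLOC][11-45 FREE]

Derivation:
Op 1: a = malloc(9) -> a = 0; heap: [0-8 ALLOC][9-45 FREE]
Op 2: b = malloc(2) -> b = 9; heap: [0-8 ALLOC][9-10 ALLOC][11-45 FREE]
Op 3: a = realloc(a, 1) -> a = 0; heap: [0-0 ALLOC][1-8 FREE][9-10 ALLOC][11-45 FREE]
Op 4: c = malloc(2) -> c = 1; heap: [0-0 ALLOC][1-2 ALLOC][3-8 FREE][9-10 ALLOC][11-45 FREE]
free(c): c = 1 -> block [1-2 ALLOC]; mark free, coalesce with adjacent free neighbors -> [0-0 ALLOC][1-8 FREE][9-10 ALLOC][11-45 FREE]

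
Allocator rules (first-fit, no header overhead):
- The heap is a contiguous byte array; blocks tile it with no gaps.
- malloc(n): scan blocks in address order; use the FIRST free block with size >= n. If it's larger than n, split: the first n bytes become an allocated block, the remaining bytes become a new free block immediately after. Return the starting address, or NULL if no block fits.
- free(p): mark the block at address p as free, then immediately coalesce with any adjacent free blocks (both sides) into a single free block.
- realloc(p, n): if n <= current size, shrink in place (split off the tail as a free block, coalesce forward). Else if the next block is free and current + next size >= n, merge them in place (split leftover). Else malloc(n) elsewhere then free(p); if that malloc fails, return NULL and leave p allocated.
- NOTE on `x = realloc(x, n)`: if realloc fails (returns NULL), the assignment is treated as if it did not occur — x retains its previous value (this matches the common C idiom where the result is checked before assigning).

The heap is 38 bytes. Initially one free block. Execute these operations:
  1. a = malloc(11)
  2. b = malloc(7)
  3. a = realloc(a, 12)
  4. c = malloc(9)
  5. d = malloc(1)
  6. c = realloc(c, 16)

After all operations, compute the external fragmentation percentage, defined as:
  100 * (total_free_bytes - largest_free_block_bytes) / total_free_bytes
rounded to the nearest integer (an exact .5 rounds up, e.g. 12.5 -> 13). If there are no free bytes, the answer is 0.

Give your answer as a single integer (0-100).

Op 1: a = malloc(11) -> a = 0; heap: [0-10 ALLOC][11-37 FREE]
Op 2: b = malloc(7) -> b = 11; heap: [0-10 ALLOC][11-17 ALLOC][18-37 FREE]
Op 3: a = realloc(a, 12) -> a = 18; heap: [0-10 FREE][11-17 ALLOC][18-29 ALLOC][30-37 FREE]
Op 4: c = malloc(9) -> c = 0; heap: [0-8 ALLOC][9-10 FREE][11-17 ALLOC][18-29 ALLOC][30-37 FREE]
Op 5: d = malloc(1) -> d = 9; heap: [0-8 ALLOC][9-9 ALLOC][10-10 FREE][11-17 ALLOC][18-29 ALLOC][30-37 FREE]
Op 6: c = realloc(c, 16) -> NULL (c unchanged); heap: [0-8 ALLOC][9-9 ALLOC][10-10 FREE][11-17 ALLOC][18-29 ALLOC][30-37 FREE]
Free blocks: [1 8] total_free=9 largest=8 -> 100*(9-8)/9 = 100/9 ≈ 11.111 -> rounds to 11

Answer: 11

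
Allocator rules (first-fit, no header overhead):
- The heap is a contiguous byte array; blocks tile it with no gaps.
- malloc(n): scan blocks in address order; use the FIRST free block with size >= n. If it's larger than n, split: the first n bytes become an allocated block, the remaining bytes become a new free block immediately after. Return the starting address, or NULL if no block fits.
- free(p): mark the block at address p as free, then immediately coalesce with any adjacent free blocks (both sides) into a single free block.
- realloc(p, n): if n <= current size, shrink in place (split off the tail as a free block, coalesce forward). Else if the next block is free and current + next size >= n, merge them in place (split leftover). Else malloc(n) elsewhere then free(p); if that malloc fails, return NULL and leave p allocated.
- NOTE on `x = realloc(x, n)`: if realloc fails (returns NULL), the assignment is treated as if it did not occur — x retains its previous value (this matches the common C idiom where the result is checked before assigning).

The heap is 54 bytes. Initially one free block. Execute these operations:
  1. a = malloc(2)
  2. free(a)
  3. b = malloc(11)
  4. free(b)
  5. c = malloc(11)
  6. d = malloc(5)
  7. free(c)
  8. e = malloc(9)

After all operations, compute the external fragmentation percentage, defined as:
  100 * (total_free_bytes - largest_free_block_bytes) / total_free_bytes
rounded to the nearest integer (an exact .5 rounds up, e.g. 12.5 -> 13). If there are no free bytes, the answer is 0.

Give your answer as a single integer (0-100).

Op 1: a = malloc(2) -> a = 0; heap: [0-1 ALLOC][2-53 FREE]
Op 2: free(a) -> (freed a); heap: [0-53 FREE]
Op 3: b = malloc(11) -> b = 0; heap: [0-10 ALLOC][11-53 FREE]
Op 4: free(b) -> (freed b); heap: [0-53 FREE]
Op 5: c = malloc(11) -> c = 0; heap: [0-10 ALLOC][11-53 FREE]
Op 6: d = malloc(5) -> d = 11; heap: [0-10 ALLOC][11-15 ALLOC][16-53 FREE]
Op 7: free(c) -> (freed c); heap: [0-10 FREE][11-15 ALLOC][16-53 FREE]
Op 8: e = malloc(9) -> e = 0; heap: [0-8 ALLOC][9-10 FREE][11-15 ALLOC][16-53 FREE]
Free blocks: [2 38] total_free=40 largest=38 -> 100*(40-38)/40 = 200/40 = 5

Answer: 5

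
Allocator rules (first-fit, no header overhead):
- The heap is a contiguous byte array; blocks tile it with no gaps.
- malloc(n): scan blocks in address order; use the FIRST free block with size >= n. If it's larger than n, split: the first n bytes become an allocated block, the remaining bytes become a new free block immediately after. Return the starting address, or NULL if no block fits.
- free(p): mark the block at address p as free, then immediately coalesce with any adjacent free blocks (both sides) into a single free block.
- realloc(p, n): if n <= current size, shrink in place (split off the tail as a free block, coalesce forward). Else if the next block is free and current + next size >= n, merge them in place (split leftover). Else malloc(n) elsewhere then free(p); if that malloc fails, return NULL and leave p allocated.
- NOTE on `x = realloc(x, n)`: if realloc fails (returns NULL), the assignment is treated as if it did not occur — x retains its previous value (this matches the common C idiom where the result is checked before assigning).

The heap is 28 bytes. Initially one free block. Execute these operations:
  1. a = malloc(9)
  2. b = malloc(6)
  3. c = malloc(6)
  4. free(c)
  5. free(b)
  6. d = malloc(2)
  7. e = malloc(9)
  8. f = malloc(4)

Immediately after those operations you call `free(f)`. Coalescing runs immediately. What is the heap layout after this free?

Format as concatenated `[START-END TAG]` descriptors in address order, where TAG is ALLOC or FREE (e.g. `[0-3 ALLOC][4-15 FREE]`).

Op 1: a = malloc(9) -> a = 0; heap: [0-8 ALLOC][9-27 FREE]
Op 2: b = malloc(6) -> b = 9; heap: [0-8 ALLOC][9-14 ALLOC][15-27 FREE]
Op 3: c = malloc(6) -> c = 15; heap: [0-8 ALLOC][9-14 ALLOC][15-20 ALLOC][21-27 FREE]
Op 4: free(c) -> (freed c); heap: [0-8 ALLOC][9-14 ALLOC][15-27 FREE]
Op 5: free(b) -> (freed b); heap: [0-8 ALLOC][9-27 FREE]
Op 6: d = malloc(2) -> d = 9; heap: [0-8 ALLOC][9-10 ALLOC][11-27 FREE]
Op 7: e = malloc(9) -> e = 11; heap: [0-8 ALLOC][9-10 ALLOC][11-19 ALLOC][20-27 FREE]
Op 8: f = malloc(4) -> f = 20; heap: [0-8 ALLOC][9-10 ALLOC][11-19 ALLOC][20-23 ALLOC][24-27 FREE]
free(f): f = 20 -> block [20-23 ALLOC]; mark free, coalesce with adjacent free neighbors -> [0-8 ALLOC][9-10 ALLOC][11-19 ALLOC][20-27 FREE]

Answer: [0-8 ALLOC][9-10 ALLOC][11-19 ALLOC][20-27 FREE]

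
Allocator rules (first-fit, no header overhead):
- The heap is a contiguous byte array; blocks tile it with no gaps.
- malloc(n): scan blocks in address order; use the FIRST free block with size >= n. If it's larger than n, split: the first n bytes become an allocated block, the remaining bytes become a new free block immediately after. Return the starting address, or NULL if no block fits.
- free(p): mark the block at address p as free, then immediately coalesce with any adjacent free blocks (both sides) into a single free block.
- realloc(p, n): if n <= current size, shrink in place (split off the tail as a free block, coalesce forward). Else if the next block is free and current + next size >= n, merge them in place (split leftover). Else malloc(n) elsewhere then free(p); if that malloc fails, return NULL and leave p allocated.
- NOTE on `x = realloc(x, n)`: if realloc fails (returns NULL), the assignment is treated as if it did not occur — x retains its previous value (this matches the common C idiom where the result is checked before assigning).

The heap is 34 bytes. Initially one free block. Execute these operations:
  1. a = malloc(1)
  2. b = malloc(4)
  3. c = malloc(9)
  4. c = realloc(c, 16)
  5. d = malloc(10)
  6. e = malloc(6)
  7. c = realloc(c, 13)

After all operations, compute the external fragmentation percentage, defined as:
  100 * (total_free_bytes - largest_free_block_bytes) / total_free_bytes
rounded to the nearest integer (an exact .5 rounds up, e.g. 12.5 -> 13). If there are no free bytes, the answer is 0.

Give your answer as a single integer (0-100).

Op 1: a = malloc(1) -> a = 0; heap: [0-0 ALLOC][1-33 FREE]
Op 2: b = malloc(4) -> b = 1; heap: [0-0 ALLOC][1-4 ALLOC][5-33 FREE]
Op 3: c = malloc(9) -> c = 5; heap: [0-0 ALLOC][1-4 ALLOC][5-13 ALLOC][14-33 FREE]
Op 4: c = realloc(c, 16) -> c = 5; heap: [0-0 ALLOC][1-4 ALLOC][5-20 ALLOC][21-33 FREE]
Op 5: d = malloc(10) -> d = 21; heap: [0-0 ALLOC][1-4 ALLOC][5-20 ALLOC][21-30 ALLOC][31-33 FREE]
Op 6: e = malloc(6) -> e = NULL; heap: [0-0 ALLOC][1-4 ALLOC][5-20 ALLOC][21-30 ALLOC][31-33 FREE]
Op 7: c = realloc(c, 13) -> c = 5; heap: [0-0 ALLOC][1-4 ALLOC][5-17 ALLOC][18-20 FREE][21-30 ALLOC][31-33 FREE]
Free blocks: [3 3] total_free=6 largest=3 -> 100*(6-3)/6 = 300/6 = 50

Answer: 50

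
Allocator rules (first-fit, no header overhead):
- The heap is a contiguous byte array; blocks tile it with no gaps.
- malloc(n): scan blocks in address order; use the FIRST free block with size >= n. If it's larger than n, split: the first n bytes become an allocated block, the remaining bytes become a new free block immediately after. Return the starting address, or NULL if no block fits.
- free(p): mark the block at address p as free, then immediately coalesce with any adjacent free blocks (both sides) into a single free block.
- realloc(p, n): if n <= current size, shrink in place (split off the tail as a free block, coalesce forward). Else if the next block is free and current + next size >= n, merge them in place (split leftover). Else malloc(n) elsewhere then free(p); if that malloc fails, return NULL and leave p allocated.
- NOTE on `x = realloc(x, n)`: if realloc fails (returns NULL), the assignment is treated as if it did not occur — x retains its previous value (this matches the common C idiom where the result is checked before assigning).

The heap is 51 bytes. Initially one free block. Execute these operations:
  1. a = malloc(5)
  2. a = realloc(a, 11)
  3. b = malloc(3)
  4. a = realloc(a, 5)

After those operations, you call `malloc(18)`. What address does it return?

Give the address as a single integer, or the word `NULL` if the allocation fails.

Op 1: a = malloc(5) -> a = 0; heap: [0-4 ALLOC][5-50 FREE]
Op 2: a = realloc(a, 11) -> a = 0; heap: [0-10 ALLOC][11-50 FREE]
Op 3: b = malloc(3) -> b = 11; heap: [0-10 ALLOC][11-13 ALLOC][14-50 FREE]
Op 4: a = realloc(a, 5) -> a = 0; heap: [0-4 ALLOC][5-10 FREE][11-13 ALLOC][14-50 FREE]
malloc(18): first-fit scan over [0-4 ALLOC][5-10 FREE][11-13 ALLOC][14-50 FREE] -> 14

Answer: 14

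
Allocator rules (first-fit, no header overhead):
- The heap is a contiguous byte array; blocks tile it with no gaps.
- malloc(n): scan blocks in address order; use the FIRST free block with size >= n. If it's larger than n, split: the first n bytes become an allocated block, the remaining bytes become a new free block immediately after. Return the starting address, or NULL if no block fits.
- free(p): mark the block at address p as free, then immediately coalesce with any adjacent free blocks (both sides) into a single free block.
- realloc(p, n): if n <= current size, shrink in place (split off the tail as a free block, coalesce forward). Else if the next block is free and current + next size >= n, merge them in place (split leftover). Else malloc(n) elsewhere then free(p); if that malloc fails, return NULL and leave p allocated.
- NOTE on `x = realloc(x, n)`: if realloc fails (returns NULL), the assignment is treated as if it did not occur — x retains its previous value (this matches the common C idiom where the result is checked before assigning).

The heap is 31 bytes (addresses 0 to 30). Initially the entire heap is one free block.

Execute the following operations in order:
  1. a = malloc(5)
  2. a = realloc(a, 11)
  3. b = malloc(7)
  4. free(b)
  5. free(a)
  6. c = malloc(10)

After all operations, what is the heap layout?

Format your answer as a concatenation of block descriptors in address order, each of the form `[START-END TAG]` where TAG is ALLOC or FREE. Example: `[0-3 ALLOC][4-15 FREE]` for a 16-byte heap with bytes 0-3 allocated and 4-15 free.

Answer: [0-9 ALLOC][10-30 FREE]

Derivation:
Op 1: a = malloc(5) -> a = 0; heap: [0-4 ALLOC][5-30 FREE]
Op 2: a = realloc(a, 11) -> a = 0; heap: [0-10 ALLOC][11-30 FREE]
Op 3: b = malloc(7) -> b = 11; heap: [0-10 ALLOC][11-17 ALLOC][18-30 FREE]
Op 4: free(b) -> (freed b); heap: [0-10 ALLOC][11-30 FREE]
Op 5: free(a) -> (freed a); heap: [0-30 FREE]
Op 6: c = malloc(10) -> c = 0; heap: [0-9 ALLOC][10-30 FREE]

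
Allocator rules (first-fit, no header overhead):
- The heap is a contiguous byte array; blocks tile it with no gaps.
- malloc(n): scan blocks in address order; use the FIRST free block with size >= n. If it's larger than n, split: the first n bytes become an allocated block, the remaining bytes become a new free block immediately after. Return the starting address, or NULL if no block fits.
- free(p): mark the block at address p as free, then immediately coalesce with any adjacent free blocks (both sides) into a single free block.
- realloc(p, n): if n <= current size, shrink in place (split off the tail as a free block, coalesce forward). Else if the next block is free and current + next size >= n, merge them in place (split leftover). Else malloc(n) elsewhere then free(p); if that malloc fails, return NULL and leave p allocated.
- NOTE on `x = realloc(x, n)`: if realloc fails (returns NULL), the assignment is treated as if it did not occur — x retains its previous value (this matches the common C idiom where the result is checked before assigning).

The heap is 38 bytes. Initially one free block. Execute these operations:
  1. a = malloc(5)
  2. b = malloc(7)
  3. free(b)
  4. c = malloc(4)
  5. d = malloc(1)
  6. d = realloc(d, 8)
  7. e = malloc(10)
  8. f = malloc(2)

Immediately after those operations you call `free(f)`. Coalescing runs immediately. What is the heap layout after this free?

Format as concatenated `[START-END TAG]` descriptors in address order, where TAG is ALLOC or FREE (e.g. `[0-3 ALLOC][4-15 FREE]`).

Op 1: a = malloc(5) -> a = 0; heap: [0-4 ALLOC][5-37 FREE]
Op 2: b = malloc(7) -> b = 5; heap: [0-4 ALLOC][5-11 ALLOC][12-37 FREE]
Op 3: free(b) -> (freed b); heap: [0-4 ALLOC][5-37 FREE]
Op 4: c = malloc(4) -> c = 5; heap: [0-4 ALLOC][5-8 ALLOC][9-37 FREE]
Op 5: d = malloc(1) -> d = 9; heap: [0-4 ALLOC][5-8 ALLOC][9-9 ALLOC][10-37 FREE]
Op 6: d = realloc(d, 8) -> d = 9; heap: [0-4 ALLOC][5-8 ALLOC][9-16 ALLOC][17-37 FREE]
Op 7: e = malloc(10) -> e = 17; heap: [0-4 ALLOC][5-8 ALLOC][9-16 ALLOC][17-26 ALLOC][27-37 FREE]
Op 8: f = malloc(2) -> f = 27; heap: [0-4 ALLOC][5-8 ALLOC][9-16 ALLOC][17-26 ALLOC][27-28 ALLOC][29-37 FREE]
free(f): f = 27 -> block [27-28 ALLOC]; mark free, coalesce with adjacent free neighbors -> [0-4 ALLOC][5-8 ALLOC][9-16 ALLOC][17-26 ALLOC][27-37 FREE]

Answer: [0-4 ALLOC][5-8 ALLOC][9-16 ALLOC][17-26 ALLOC][27-37 FREE]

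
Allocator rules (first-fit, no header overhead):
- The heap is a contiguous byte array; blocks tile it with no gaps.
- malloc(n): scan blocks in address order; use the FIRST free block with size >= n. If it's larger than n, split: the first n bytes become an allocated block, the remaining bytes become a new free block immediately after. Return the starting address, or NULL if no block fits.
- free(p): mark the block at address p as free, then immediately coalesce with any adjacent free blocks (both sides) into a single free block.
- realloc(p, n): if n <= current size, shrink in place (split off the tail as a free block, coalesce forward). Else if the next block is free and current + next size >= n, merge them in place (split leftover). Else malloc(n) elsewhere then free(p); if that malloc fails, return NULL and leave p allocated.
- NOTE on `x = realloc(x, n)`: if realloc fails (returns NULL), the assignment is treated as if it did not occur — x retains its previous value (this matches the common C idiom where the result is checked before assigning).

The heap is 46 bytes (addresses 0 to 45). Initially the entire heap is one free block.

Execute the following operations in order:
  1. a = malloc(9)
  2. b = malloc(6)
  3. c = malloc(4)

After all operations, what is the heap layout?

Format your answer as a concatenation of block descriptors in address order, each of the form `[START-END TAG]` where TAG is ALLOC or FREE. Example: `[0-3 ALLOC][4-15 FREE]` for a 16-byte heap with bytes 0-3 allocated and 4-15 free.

Op 1: a = malloc(9) -> a = 0; heap: [0-8 ALLOC][9-45 FREE]
Op 2: b = malloc(6) -> b = 9; heap: [0-8 ALLOC][9-14 ALLOC][15-45 FREE]
Op 3: c = malloc(4) -> c = 15; heap: [0-8 ALLOC][9-14 ALLOC][15-18 ALLOC][19-45 FREE]

Answer: [0-8 ALLOC][9-14 ALLOC][15-18 ALLOC][19-45 FREE]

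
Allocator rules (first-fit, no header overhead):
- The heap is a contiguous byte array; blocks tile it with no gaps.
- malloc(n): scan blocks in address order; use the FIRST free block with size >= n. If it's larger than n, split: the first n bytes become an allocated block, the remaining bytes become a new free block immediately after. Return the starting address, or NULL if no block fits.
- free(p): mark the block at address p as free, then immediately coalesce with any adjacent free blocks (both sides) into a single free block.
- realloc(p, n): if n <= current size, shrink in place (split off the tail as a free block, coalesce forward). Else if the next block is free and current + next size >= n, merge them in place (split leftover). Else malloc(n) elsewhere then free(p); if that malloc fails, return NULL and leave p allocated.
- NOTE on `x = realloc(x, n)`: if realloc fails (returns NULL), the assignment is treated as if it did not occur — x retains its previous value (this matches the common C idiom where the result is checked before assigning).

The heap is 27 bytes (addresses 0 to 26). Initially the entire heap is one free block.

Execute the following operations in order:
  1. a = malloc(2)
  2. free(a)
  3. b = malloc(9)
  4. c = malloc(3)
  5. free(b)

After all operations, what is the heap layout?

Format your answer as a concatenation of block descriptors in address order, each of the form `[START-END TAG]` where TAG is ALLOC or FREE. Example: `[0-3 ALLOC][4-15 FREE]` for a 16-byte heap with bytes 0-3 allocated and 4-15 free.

Op 1: a = malloc(2) -> a = 0; heap: [0-1 ALLOC][2-26 FREE]
Op 2: free(a) -> (freed a); heap: [0-26 FREE]
Op 3: b = malloc(9) -> b = 0; heap: [0-8 ALLOC][9-26 FREE]
Op 4: c = malloc(3) -> c = 9; heap: [0-8 ALLOC][9-11 ALLOC][12-26 FREE]
Op 5: free(b) -> (freed b); heap: [0-8 FREE][9-11 ALLOC][12-26 FREE]

Answer: [0-8 FREE][9-11 ALLOC][12-26 FREE]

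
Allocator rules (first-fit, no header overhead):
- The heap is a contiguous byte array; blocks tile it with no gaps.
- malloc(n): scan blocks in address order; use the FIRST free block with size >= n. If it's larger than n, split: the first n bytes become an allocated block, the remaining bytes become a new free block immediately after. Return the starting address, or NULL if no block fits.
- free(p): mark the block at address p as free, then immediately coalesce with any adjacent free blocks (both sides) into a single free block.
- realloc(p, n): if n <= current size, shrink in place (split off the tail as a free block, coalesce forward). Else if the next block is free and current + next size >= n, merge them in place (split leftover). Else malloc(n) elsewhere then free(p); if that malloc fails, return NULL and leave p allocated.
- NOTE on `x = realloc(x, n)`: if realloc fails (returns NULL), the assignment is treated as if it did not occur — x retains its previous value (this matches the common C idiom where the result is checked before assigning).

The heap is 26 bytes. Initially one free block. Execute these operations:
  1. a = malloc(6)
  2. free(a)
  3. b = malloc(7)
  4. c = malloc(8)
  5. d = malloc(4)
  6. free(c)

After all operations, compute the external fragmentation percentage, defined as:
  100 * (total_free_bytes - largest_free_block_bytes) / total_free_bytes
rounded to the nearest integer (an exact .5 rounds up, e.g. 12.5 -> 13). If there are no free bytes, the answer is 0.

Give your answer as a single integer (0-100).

Op 1: a = malloc(6) -> a = 0; heap: [0-5 ALLOC][6-25 FREE]
Op 2: free(a) -> (freed a); heap: [0-25 FREE]
Op 3: b = malloc(7) -> b = 0; heap: [0-6 ALLOC][7-25 FREE]
Op 4: c = malloc(8) -> c = 7; heap: [0-6 ALLOC][7-14 ALLOC][15-25 FREE]
Op 5: d = malloc(4) -> d = 15; heap: [0-6 ALLOC][7-14 ALLOC][15-18 ALLOC][19-25 FREE]
Op 6: free(c) -> (freed c); heap: [0-6 ALLOC][7-14 FREE][15-18 ALLOC][19-25 FREE]
Free blocks: [8 7] total_free=15 largest=8 -> 100*(15-8)/15 = 700/15 ≈ 46.667 -> rounds to 47

Answer: 47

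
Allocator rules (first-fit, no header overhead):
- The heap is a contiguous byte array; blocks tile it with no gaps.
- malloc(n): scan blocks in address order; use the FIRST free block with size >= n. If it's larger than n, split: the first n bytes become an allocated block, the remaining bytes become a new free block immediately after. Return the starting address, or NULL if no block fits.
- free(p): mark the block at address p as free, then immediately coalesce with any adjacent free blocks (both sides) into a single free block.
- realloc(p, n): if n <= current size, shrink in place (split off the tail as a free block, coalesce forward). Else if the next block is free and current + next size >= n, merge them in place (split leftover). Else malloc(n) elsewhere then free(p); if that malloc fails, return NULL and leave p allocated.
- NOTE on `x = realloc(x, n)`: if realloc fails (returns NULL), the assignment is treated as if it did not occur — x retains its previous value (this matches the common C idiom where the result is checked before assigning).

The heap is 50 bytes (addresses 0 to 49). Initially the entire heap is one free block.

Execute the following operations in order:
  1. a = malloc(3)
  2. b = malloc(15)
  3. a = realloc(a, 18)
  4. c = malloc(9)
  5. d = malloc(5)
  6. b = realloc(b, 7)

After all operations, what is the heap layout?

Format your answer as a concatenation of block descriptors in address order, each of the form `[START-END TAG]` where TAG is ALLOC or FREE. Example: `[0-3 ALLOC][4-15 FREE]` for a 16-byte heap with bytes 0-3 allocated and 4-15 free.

Answer: [0-2 FREE][3-9 ALLOC][10-17 FREE][18-35 ALLOC][36-44 ALLOC][45-49 ALLOC]

Derivation:
Op 1: a = malloc(3) -> a = 0; heap: [0-2 ALLOC][3-49 FREE]
Op 2: b = malloc(15) -> b = 3; heap: [0-2 ALLOC][3-17 ALLOC][18-49 FREE]
Op 3: a = realloc(a, 18) -> a = 18; heap: [0-2 FREE][3-17 ALLOC][18-35 ALLOC][36-49 FREE]
Op 4: c = malloc(9) -> c = 36; heap: [0-2 FREE][3-17 ALLOC][18-35 ALLOC][36-44 ALLOC][45-49 FREE]
Op 5: d = malloc(5) -> d = 45; heap: [0-2 FREE][3-17 ALLOC][18-35 ALLOC][36-44 ALLOC][45-49 ALLOC]
Op 6: b = realloc(b, 7) -> b = 3; heap: [0-2 FREE][3-9 ALLOC][10-17 FREE][18-35 ALLOC][36-44 ALLOC][45-49 ALLOC]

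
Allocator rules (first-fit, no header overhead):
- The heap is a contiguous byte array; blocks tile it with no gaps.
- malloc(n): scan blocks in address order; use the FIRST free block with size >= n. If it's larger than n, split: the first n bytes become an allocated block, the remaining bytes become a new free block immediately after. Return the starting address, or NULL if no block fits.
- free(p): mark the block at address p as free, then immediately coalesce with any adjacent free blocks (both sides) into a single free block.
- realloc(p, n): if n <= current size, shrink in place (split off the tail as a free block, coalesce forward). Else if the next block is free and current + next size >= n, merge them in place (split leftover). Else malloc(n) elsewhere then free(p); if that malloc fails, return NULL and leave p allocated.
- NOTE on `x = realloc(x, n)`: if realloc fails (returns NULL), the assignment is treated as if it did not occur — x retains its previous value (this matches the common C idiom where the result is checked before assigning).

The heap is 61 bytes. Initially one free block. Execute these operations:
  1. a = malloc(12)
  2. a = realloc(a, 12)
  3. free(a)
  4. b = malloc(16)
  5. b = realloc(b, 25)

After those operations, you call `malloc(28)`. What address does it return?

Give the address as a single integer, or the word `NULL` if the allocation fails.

Op 1: a = malloc(12) -> a = 0; heap: [0-11 ALLOC][12-60 FREE]
Op 2: a = realloc(a, 12) -> a = 0; heap: [0-11 ALLOC][12-60 FREE]
Op 3: free(a) -> (freed a); heap: [0-60 FREE]
Op 4: b = malloc(16) -> b = 0; heap: [0-15 ALLOC][16-60 FREE]
Op 5: b = realloc(b, 25) -> b = 0; heap: [0-24 ALLOC][25-60 FREE]
malloc(28): first-fit scan over [0-24 ALLOC][25-60 FREE] -> 25

Answer: 25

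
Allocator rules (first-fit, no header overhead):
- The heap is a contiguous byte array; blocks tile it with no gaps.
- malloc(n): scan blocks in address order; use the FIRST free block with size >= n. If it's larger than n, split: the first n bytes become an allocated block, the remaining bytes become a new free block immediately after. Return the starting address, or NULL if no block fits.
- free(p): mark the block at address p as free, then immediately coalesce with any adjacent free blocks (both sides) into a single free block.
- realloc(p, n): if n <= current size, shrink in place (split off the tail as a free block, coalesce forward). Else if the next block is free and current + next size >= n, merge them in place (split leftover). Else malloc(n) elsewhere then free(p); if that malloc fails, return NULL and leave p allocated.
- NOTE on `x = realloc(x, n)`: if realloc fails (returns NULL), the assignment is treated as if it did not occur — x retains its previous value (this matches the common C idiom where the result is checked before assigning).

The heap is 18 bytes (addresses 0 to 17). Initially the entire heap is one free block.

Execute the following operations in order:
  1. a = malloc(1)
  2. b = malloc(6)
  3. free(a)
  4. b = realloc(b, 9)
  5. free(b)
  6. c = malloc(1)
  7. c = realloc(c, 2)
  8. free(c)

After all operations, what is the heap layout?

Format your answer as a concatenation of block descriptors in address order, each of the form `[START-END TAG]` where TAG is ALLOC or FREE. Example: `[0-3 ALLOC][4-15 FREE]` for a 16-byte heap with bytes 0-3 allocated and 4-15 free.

Op 1: a = malloc(1) -> a = 0; heap: [0-0 ALLOC][1-17 FREE]
Op 2: b = malloc(6) -> b = 1; heap: [0-0 ALLOC][1-6 ALLOC][7-17 FREE]
Op 3: free(a) -> (freed a); heap: [0-0 FREE][1-6 ALLOC][7-17 FREE]
Op 4: b = realloc(b, 9) -> b = 1; heap: [0-0 FREE][1-9 ALLOC][10-17 FREE]
Op 5: free(b) -> (freed b); heap: [0-17 FREE]
Op 6: c = malloc(1) -> c = 0; heap: [0-0 ALLOC][1-17 FREE]
Op 7: c = realloc(c, 2) -> c = 0; heap: [0-1 ALLOC][2-17 FREE]
Op 8: free(c) -> (freed c); heap: [0-17 FREE]

Answer: [0-17 FREE]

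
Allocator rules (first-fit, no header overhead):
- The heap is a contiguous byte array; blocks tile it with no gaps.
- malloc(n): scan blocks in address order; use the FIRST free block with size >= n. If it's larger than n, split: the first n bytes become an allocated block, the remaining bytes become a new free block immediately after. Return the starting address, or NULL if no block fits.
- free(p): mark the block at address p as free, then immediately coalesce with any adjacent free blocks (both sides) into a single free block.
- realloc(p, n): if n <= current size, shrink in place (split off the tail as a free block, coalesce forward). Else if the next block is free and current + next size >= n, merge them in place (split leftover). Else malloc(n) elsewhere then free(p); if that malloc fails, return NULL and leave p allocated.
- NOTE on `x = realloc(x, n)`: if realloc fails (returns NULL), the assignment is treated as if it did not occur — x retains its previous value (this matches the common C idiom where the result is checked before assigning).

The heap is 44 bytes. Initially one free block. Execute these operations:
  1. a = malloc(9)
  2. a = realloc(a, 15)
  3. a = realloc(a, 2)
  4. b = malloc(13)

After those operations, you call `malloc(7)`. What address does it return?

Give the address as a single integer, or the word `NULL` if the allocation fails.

Answer: 15

Derivation:
Op 1: a = malloc(9) -> a = 0; heap: [0-8 ALLOC][9-43 FREE]
Op 2: a = realloc(a, 15) -> a = 0; heap: [0-14 ALLOC][15-43 FREE]
Op 3: a = realloc(a, 2) -> a = 0; heap: [0-1 ALLOC][2-43 FREE]
Op 4: b = malloc(13) -> b = 2; heap: [0-1 ALLOC][2-14 ALLOC][15-43 FREE]
malloc(7): first-fit scan over [0-1 ALLOC][2-14 ALLOC][15-43 FREE] -> 15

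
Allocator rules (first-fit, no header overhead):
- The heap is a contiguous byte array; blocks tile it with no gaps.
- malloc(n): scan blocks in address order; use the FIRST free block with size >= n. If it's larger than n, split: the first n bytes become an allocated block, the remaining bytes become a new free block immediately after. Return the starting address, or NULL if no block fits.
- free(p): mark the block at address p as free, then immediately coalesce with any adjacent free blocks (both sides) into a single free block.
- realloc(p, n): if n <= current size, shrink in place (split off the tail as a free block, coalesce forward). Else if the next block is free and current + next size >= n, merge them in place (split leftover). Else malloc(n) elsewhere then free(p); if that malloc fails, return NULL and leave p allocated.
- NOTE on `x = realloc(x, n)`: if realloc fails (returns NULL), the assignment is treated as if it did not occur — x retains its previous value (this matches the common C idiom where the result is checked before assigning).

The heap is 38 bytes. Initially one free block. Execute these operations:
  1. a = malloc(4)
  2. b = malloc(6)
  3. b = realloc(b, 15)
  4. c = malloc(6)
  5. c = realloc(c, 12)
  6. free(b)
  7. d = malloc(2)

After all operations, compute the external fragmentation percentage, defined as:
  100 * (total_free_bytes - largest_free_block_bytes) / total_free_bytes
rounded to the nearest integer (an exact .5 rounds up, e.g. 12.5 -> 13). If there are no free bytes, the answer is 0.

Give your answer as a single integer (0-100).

Answer: 35

Derivation:
Op 1: a = malloc(4) -> a = 0; heap: [0-3 ALLOC][4-37 FREE]
Op 2: b = malloc(6) -> b = 4; heap: [0-3 ALLOC][4-9 ALLOC][10-37 FREE]
Op 3: b = realloc(b, 15) -> b = 4; heap: [0-3 ALLOC][4-18 ALLOC][19-37 FREE]
Op 4: c = malloc(6) -> c = 19; heap: [0-3 ALLOC][4-18 ALLOC][19-24 ALLOC][25-37 FREE]
Op 5: c = realloc(c, 12) -> c = 19; heap: [0-3 ALLOC][4-18 ALLOC][19-30 ALLOC][31-37 FREE]
Op 6: free(b) -> (freed b); heap: [0-3 ALLOC][4-18 FREE][19-30 ALLOC][31-37 FREE]
Op 7: d = malloc(2) -> d = 4; heap: [0-3 ALLOC][4-5 ALLOC][6-18 FREE][19-30 ALLOC][31-37 FREE]
Free blocks: [13 7] total_free=20 largest=13 -> 100*(20-13)/20 = 700/20 = 35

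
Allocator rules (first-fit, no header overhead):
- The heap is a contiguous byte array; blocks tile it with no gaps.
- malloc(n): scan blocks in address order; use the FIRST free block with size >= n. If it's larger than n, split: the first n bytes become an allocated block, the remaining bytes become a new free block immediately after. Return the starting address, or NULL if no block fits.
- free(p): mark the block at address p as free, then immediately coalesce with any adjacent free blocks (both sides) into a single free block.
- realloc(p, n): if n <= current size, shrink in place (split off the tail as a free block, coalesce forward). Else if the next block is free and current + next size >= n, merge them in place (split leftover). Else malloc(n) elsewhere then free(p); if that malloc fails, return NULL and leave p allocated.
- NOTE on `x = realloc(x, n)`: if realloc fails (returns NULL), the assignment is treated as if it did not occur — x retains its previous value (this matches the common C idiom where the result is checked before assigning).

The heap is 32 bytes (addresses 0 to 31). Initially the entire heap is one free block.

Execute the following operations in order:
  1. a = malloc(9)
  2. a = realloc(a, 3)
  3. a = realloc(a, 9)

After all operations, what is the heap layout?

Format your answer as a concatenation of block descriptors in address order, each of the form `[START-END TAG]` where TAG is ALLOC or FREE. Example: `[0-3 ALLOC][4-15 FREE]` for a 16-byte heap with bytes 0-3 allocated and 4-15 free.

Answer: [0-8 ALLOC][9-31 FREE]

Derivation:
Op 1: a = malloc(9) -> a = 0; heap: [0-8 ALLOC][9-31 FREE]
Op 2: a = realloc(a, 3) -> a = 0; heap: [0-2 ALLOC][3-31 FREE]
Op 3: a = realloc(a, 9) -> a = 0; heap: [0-8 ALLOC][9-31 FREE]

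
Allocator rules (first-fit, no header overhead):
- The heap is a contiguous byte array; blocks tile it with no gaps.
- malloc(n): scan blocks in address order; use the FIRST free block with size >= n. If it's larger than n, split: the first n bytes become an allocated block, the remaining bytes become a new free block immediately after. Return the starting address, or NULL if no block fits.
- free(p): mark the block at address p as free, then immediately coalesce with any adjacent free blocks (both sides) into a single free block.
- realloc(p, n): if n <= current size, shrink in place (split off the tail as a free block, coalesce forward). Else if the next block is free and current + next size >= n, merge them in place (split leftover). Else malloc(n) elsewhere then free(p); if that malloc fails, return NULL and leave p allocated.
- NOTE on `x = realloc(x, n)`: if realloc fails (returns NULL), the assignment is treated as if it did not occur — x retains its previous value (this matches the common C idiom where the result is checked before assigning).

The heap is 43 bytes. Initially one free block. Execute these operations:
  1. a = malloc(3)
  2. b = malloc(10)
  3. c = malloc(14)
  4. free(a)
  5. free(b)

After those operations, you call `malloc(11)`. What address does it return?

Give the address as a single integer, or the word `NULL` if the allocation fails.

Op 1: a = malloc(3) -> a = 0; heap: [0-2 ALLOC][3-42 FREE]
Op 2: b = malloc(10) -> b = 3; heap: [0-2 ALLOC][3-12 ALLOC][13-42 FREE]
Op 3: c = malloc(14) -> c = 13; heap: [0-2 ALLOC][3-12 ALLOC][13-26 ALLOC][27-42 FREE]
Op 4: free(a) -> (freed a); heap: [0-2 FREE][3-12 ALLOC][13-26 ALLOC][27-42 FREE]
Op 5: free(b) -> (freed b); heap: [0-12 FREE][13-26 ALLOC][27-42 FREE]
malloc(11): first-fit scan over [0-12 FREE][13-26 ALLOC][27-42 FREE] -> 0

Answer: 0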